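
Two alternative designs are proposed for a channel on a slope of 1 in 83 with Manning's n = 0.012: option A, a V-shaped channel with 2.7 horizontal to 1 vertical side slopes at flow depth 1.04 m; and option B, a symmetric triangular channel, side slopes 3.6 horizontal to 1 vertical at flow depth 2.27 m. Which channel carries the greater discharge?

channel B

Channel A: For a triangular section with side slope z = 2.7: A = zy² = 2.7×1.04² = 2.92 m²; P = 2y√(1+z²) = 2×1.04×2.879 = 5.989 m. Hydraulic radius R = A/P = 2.92/5.989 = 0.4876 m. Q_A = (1/0.012)·2.92·0.4876^(2/3)·√0.01205 = 16.55 m³/s.
Channel B: For a triangular section with side slope z = 3.6: A = zy² = 3.6×2.27² = 18.55 m²; P = 2y√(1+z²) = 2×2.27×3.736 = 16.96 m. Hydraulic radius R = A/P = 18.55/16.96 = 1.094 m. Q_B = (1/0.012)·18.55·1.094^(2/3)·√0.01205 = 180.1 m³/s.
Q_A = 16.55 m³/s vs Q_B = 180.1 m³/s, so channel B carries more.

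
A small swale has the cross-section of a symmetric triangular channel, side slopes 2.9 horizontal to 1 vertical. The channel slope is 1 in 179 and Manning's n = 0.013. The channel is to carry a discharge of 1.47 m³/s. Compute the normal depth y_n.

Manning's equation rearranged: A R^(2/3) = nQ / (1·√S) = 0.013 × 1.47 / (√0.005587) = 0.2557.
Trying y = 0.399 m: A R^(2/3) = 0.1518 — too small.
Trying y = 0.485 m: A R^(2/3) = 0.2555 — close enough.

y_n = 0.485 m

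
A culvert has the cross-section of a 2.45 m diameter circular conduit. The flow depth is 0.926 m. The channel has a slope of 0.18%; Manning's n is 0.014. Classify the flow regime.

subcritical

For a circular section of diameter D = 2.45 m at depth y = 0.926 m, the central angle is θ = 2 arccos(1 − 2y/D) = 2.648 rad. Then A = (D²/8)(θ − sin θ) = 1.632 m² and P = Dθ/2 = 3.244 m.
Hydraulic radius R = A/P = 1.632/3.244 = 0.503 m.
V = (1/n) R^(2/3) √S = (1/0.014) × 0.503^(2/3) × √0.0018 = 1.917 m/s. Hydraulic depth D_h = A/T = 1.632/2.376 = 0.6869 m.
Froude number Fr = V/√(g·D_h) = 1.917/√(9.81×0.6869) = 0.738, which is less than 1, so the flow is subcritical.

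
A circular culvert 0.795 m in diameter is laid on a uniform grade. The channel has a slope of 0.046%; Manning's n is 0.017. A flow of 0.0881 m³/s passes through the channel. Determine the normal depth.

y_n = 0.356 m

Manning's equation rearranged: A R^(2/3) = nQ / (1·√S) = 0.017 × 0.0881 / (√0.00046) = 0.06983.
Try y = 0.423 m: A R^(2/3) = 0.0938 — too large.
Try y = 0.284 m: A R^(2/3) = 0.0462 — too small.
Try y = 0.356 m: A R^(2/3) = 0.06981 — close enough.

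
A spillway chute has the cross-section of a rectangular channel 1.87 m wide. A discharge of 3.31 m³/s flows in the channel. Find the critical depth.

y_c = 0.684 m

For a rectangular channel, critical depth y_c = (q²/g)^(1/3) where q = Q/b = 3.31/1.87 = 1.77 m²/s.
So y_c = (1.77²/9.81)^(1/3) = 0.684 m.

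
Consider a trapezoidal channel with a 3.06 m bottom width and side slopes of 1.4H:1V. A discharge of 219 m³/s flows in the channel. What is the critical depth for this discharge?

y_c = 4.53 m

At critical depth, Q² T / (g A³) = 1, i.e. A³/T = Q²/g = 219²/9.81 = 4889.
At y = 3.68 m: A³/T = 2065 — short.
At y = 5.05 m: A³/T = 7783 — over.
At y = 4.53 m: A³/T = 4907 — matches.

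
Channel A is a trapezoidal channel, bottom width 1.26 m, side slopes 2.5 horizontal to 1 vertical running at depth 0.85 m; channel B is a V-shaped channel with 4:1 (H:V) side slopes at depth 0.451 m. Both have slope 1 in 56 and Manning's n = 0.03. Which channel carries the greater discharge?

channel A

Channel A: With bottom width b = 1.26 m and side slope z = 2.5: A = (b + zy)y = (1.26 + 2.5×0.85)×0.85 = 2.877 m²; P = b + 2y√(1+z²) = 1.26 + 2×0.85×2.693 = 5.837 m. Hydraulic radius R = A/P = 2.877/5.837 = 0.4929 m. Q_A = (1/0.03)·2.877·0.4929^(2/3)·√0.01786 = 7.997 m³/s.
Channel B: For a triangular section with side slope z = 4: A = zy² = 4×0.451² = 0.8136 m²; P = 2y√(1+z²) = 2×0.451×4.123 = 3.719 m. Hydraulic radius R = A/P = 0.8136/3.719 = 0.2188 m. Q_B = (1/0.03)·0.8136·0.2188^(2/3)·√0.01786 = 1.316 m³/s.
Q_A = 7.997 m³/s vs Q_B = 1.316 m³/s, so channel A carries more.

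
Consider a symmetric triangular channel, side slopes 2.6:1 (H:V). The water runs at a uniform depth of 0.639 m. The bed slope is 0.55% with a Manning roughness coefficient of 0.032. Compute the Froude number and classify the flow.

subcritical

For a triangular section with side slope z = 2.6: A = zy² = 2.6×0.639² = 1.062 m²; P = 2y√(1+z²) = 2×0.639×2.786 = 3.56 m.
Hydraulic radius R = A/P = 1.062/3.56 = 0.2982 m.
V = (1/n) R^(2/3) √S = (1/0.032) × 0.2982^(2/3) × √0.0055 = 1.034 m/s. Hydraulic depth D_h = A/T = 1.062/3.323 = 0.3195 m.
Froude number Fr = V/√(g·D_h) = 1.034/√(9.81×0.3195) = 0.584, which is less than 1, so the flow is subcritical.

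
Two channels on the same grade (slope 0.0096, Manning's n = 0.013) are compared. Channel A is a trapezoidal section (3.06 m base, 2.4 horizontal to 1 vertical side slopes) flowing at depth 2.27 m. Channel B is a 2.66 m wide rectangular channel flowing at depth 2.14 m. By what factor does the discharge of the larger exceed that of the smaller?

4.61

Channel A: With bottom width b = 3.06 m and side slope z = 2.4: A = (b + zy)y = (3.06 + 2.4×2.27)×2.27 = 19.31 m²; P = b + 2y√(1+z²) = 3.06 + 2×2.27×2.6 = 14.86 m. Hydraulic radius R = A/P = 19.31/14.86 = 1.299 m. Q_A = (1/0.013)·19.31·1.299^(2/3)·√0.0096 = 173.3 m³/s.
Channel B: Flow area A = b·y = 2.66 × 2.14 = 5.692 m². Wetted perimeter P = b + 2y = 2.66 + 2×2.14 = 6.94 m. Hydraulic radius R = A/P = 5.692/6.94 = 0.8202 m. Q_B = (1/0.013)·5.692·0.8202^(2/3)·√0.0096 = 37.59 m³/s.
The larger discharge is 173.3 m³/s and the smaller is 37.59 m³/s; the ratio is 4.61.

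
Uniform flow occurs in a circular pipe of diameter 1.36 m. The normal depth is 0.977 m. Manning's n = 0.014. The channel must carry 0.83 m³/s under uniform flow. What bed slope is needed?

S = 0.00036

For a circular section of diameter D = 1.36 m at depth y = 0.977 m, the central angle is θ = 2 arccos(1 − 2y/D) = 4.046 rad. Then A = (D²/8)(θ − sin θ) = 1.117 m² and P = Dθ/2 = 2.751 m.
Hydraulic radius R = A/P = 1.117/2.751 = 0.406 m.
From Manning's equation, S = [nQ / (1 A R^(2/3))]² = [0.014 × 0.83 / (1 × 1.117 × 0.406^(2/3))]² = 0.00036.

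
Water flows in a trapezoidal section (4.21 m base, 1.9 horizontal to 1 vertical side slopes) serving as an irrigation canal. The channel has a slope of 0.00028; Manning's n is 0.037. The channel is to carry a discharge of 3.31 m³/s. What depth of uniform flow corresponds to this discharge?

y_n = 1.24 m

Manning's equation rearranged: A R^(2/3) = nQ / (1·√S) = 0.037 × 3.31 / (√0.00028) = 7.319.
Trying y = 1.47 m: A R^(2/3) = 10.15 — over.
Trying y = 1.06 m: A R^(2/3) = 5.46 — short.
Trying y = 1.24 m: A R^(2/3) = 7.328 — ≈ 7.319.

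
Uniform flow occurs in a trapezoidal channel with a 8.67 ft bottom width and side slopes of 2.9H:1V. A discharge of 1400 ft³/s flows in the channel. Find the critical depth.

At critical depth, Q² T / (g A³) = 1, i.e. A³/T = Q²/g = 1400²/32.2 = 60870.
Trying y = 4.58 ft: A³/T = 28840 — short.
Trying y = 6.51 ft: A³/T = 124200 — over.
Trying y = 5.49 ft: A³/T = 60740 — matches.

y_c = 5.49 ft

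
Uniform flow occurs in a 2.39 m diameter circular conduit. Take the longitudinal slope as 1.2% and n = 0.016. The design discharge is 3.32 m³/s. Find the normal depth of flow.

Manning's equation rearranged: A R^(2/3) = nQ / (1·√S) = 0.016 × 3.32 / (√0.012) = 0.4849.
At y = 0.504 m: A R^(2/3) = 0.3102 — too small.
At y = 0.791 m: A R^(2/3) = 0.7527 — too large.
At y = 0.631 m: A R^(2/3) = 0.4856 — matches.

y_n = 0.631 m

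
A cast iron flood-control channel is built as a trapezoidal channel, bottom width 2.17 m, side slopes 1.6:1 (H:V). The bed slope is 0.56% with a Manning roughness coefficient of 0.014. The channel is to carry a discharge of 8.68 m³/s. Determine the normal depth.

y_n = 0.755 m

Manning's equation rearranged: A R^(2/3) = nQ / (1·√S) = 0.014 × 8.68 / (√0.0056) = 1.624.
Try y = 0.838 m: A R^(2/3) = 1.979 — too large.
Try y = 0.527 m: A R^(2/3) = 0.8358 — too small.
Try y = 0.755 m: A R^(2/3) = 1.624 — matches.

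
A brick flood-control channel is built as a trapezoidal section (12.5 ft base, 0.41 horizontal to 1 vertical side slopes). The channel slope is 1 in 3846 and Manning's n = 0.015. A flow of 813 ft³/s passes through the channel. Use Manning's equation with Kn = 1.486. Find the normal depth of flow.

y_n = 10.4 ft

Manning's equation rearranged: A R^(2/3) = nQ / (1.486·√S) = 0.015 × 813 / (1.486 × √0.00026) = 508.9.
At y = 12.1 ft: A R^(2/3) = 655.6 — too large.
At y = 8.57 ft: A R^(2/3) = 369.8 — too small.
At y = 10.4 ft: A R^(2/3) = 508.7 — matches.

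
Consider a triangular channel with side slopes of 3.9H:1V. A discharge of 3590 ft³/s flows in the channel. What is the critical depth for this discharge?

y_c = 8.8 ft

At critical depth, Q² T / (g A³) = 1, i.e. A³/T = Q²/g = 3590²/32.2 = 400300.
At y = 10.1 ft: A³/T = 799300 — high.
At y = 7.4 ft: A³/T = 168800 — low.
At y = 8.8 ft: A³/T = 401300 — ≈ 400300.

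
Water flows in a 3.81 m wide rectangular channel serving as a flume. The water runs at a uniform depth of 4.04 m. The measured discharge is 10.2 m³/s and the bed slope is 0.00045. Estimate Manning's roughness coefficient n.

n = 0.038

Flow area A = b·y = 3.81 × 4.04 = 15.39 m². Wetted perimeter P = b + 2y = 3.81 + 2×4.04 = 11.89 m.
Hydraulic radius R = A/P = 15.39/11.89 = 1.295 m.
Rearranging Manning's equation: n = (1/Q) A R^(2/3) S^(1/2) = (1/10.2) × 15.39 × 1.295^(2/3) × √0.00045 = 0.038.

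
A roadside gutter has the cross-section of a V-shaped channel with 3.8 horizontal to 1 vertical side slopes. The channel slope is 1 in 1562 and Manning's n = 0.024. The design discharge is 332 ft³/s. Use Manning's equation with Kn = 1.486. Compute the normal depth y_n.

Manning's equation rearranged: A R^(2/3) = nQ / (1.486·√S) = 0.024 × 332 / (1.486 × √0.0006402) = 211.9.
At y = 4.53 ft: A R^(2/3) = 131.5 — too small.
At y = 5.93 ft: A R^(2/3) = 269.7 — too large.
At y = 5.42 ft: A R^(2/3) = 212.2 — ≈ 211.9.

y_n = 5.42 ft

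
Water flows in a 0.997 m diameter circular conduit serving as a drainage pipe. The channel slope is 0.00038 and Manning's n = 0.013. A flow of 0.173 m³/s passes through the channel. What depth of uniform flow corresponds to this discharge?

Manning's equation rearranged: A R^(2/3) = nQ / (1·√S) = 0.013 × 0.173 / (√0.00038) = 0.1154.
Try y = 0.531 m: A R^(2/3) = 0.1718 — too large.
Try y = 0.335 m: A R^(2/3) = 0.07526 — too small.
Try y = 0.422 m: A R^(2/3) = 0.1155 — matches.

y_n = 0.422 m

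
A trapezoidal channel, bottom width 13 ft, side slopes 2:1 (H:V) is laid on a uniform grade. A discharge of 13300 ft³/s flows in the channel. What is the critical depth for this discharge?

At critical depth, Q² T / (g A³) = 1, i.e. A³/T = Q²/g = 13300²/32.2 = 5493000.
Try y = 13.5 ft: A³/T = 2350000 — low.
Try y = 16.5 ft: A³/T = 5535000 — close enough.

y_c = 16.5 ft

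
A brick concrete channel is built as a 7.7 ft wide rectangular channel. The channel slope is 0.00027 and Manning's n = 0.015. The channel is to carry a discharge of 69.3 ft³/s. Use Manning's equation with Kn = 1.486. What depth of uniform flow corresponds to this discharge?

y_n = 3.64 ft

Manning's equation rearranged: A R^(2/3) = nQ / (1.486·√S) = 0.015 × 69.3 / (1.486 × √0.00027) = 42.57.
Trying y = 4.05 ft: A R^(2/3) = 49.07 — over.
Trying y = 3.17 ft: A R^(2/3) = 35.29 — short.
Trying y = 3.64 ft: A R^(2/3) = 42.56 — ≈ 42.57.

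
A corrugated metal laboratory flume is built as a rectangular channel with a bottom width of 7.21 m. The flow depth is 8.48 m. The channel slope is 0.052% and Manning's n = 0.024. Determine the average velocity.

Flow area A = b·y = 7.21 × 8.48 = 61.14 m². Wetted perimeter P = b + 2y = 7.21 + 2×8.48 = 24.17 m.
Hydraulic radius R = A/P = 61.14/24.17 = 2.53 m.
From Manning's equation, V = (1/n) R^(2/3) S^(1/2) = (1/0.024) × 2.53^(2/3) × 0.00052^(1/2) = 1.76 m/s.

V = 1.76 m/s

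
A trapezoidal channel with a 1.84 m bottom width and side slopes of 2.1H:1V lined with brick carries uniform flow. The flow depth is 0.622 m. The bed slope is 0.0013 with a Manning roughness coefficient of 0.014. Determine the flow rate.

Q = 2.8 m³/s

With bottom width b = 1.84 m and side slope z = 2.1: A = (b + zy)y = (1.84 + 2.1×0.622)×0.622 = 1.957 m²; P = b + 2y√(1+z²) = 1.84 + 2×0.622×2.326 = 4.733 m.
Hydraulic radius R = A/P = 1.957/4.733 = 0.4134 m.
Manning's equation: Q = (1/n) A R^(2/3) S^(1/2) = (1/0.014) × 1.957 × 0.4134^(2/3) × 0.0013^(1/2) = 2.8 m³/s.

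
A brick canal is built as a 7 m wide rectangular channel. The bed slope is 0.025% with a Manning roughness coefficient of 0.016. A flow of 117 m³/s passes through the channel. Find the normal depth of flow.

y_n = 9.11 m

Manning's equation rearranged: A R^(2/3) = nQ / (1·√S) = 0.016 × 117 / (√0.00025) = 118.4.
At y = 10.7 m: A R^(2/3) = 143 — too large.
At y = 8.05 m: A R^(2/3) = 102.1 — too small.
At y = 9.11 m: A R^(2/3) = 118.4 — ≈ 118.4.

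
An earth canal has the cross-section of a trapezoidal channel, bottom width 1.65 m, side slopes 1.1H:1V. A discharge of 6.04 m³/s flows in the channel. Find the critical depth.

At critical depth, Q² T / (g A³) = 1, i.e. A³/T = Q²/g = 6.04²/9.81 = 3.719.
Trying y = 1.14 m: A³/T = 8.726 — high.
Trying y = 0.702 m: A³/T = 1.539 — low.
Trying y = 0.902 m: A³/T = 3.725 — ≈ 3.719.

y_c = 0.902 m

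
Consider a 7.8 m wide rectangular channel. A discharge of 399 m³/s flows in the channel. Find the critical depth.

For a rectangular channel, critical depth y_c = (q²/g)^(1/3) where q = Q/b = 399/7.8 = 51.15 m²/s.
So y_c = (51.15²/9.81)^(1/3) = 6.44 m.

y_c = 6.44 m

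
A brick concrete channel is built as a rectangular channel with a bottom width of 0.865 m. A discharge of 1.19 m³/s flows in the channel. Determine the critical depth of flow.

For a rectangular channel, critical depth y_c = (q²/g)^(1/3) where q = Q/b = 1.19/0.865 = 1.376 m²/s.
So y_c = (1.376²/9.81)^(1/3) = 0.578 m.

y_c = 0.578 m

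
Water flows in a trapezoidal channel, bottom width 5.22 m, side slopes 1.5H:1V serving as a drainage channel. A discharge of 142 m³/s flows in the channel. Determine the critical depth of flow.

y_c = 3.13 m

At critical depth, Q² T / (g A³) = 1, i.e. A³/T = Q²/g = 142²/9.81 = 2055.
At y = 2.25 m: A³/T = 604.2 — too small.
At y = 3.81 m: A³/T = 4343 — too large.
At y = 3.13 m: A³/T = 2046 — matches.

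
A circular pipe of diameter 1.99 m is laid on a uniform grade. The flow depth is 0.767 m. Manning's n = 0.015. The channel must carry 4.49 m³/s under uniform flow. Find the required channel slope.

S = 0.012

For a circular section of diameter D = 1.99 m at depth y = 0.767 m, the central angle is θ = 2 arccos(1 − 2y/D) = 2.679 rad. Then A = (D²/8)(θ − sin θ) = 1.105 m² and P = Dθ/2 = 2.666 m.
Hydraulic radius R = A/P = 1.105/2.666 = 0.4147 m.
From Manning's equation, S = [nQ / (1 A R^(2/3))]² = [0.015 × 4.49 / (1 × 1.105 × 0.4147^(2/3))]² = 0.012.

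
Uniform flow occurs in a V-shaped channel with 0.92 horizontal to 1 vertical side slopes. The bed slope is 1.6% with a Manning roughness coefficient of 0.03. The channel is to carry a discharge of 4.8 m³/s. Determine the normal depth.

y_n = 1.42 m

Manning's equation rearranged: A R^(2/3) = nQ / (1·√S) = 0.03 × 4.8 / (√0.016) = 1.138.
Trying y = 1.75 m: A R^(2/3) = 1.987 — high.
Trying y = 1.18 m: A R^(2/3) = 0.6948 — low.
Trying y = 1.42 m: A R^(2/3) = 1.138 — matches.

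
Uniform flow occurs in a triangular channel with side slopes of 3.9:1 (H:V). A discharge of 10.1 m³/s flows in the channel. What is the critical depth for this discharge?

y_c = 1.06 m

At critical depth, Q² T / (g A³) = 1, i.e. A³/T = Q²/g = 10.1²/9.81 = 10.4.
Trying y = 1.17 m: A³/T = 16.67 — too large.
Trying y = 1.06 m: A³/T = 10.18 — close enough.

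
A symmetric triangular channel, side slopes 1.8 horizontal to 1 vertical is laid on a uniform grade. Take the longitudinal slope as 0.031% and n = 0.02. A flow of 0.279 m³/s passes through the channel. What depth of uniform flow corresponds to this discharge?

Manning's equation rearranged: A R^(2/3) = nQ / (1·√S) = 0.02 × 0.279 / (√0.00031) = 0.3169.
Trying y = 0.475 m: A R^(2/3) = 0.1424 — low.
Trying y = 0.742 m: A R^(2/3) = 0.4678 — high.
Trying y = 0.641 m: A R^(2/3) = 0.3167 — matches.

y_n = 0.641 m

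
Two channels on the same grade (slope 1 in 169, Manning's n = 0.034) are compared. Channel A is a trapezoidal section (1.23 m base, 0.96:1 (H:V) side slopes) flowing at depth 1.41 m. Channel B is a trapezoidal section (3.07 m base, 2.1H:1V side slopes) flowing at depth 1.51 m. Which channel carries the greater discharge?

Channel A: With bottom width b = 1.23 m and side slope z = 0.96: A = (b + zy)y = (1.23 + 0.96×1.41)×1.41 = 3.643 m²; P = b + 2y√(1+z²) = 1.23 + 2×1.41×1.386 = 5.139 m. Hydraulic radius R = A/P = 3.643/5.139 = 0.7089 m. Q_A = (1/0.034)·3.643·0.7089^(2/3)·√0.005917 = 6.552 m³/s.
Channel B: With bottom width b = 3.07 m and side slope z = 2.1: A = (b + zy)y = (3.07 + 2.1×1.51)×1.51 = 9.424 m²; P = b + 2y√(1+z²) = 3.07 + 2×1.51×2.326 = 10.09 m. Hydraulic radius R = A/P = 9.424/10.09 = 0.9336 m. Q_B = (1/0.034)·9.424·0.9336^(2/3)·√0.005917 = 20.37 m³/s.
Q_A = 6.552 m³/s vs Q_B = 20.37 m³/s, so channel B carries more.

channel B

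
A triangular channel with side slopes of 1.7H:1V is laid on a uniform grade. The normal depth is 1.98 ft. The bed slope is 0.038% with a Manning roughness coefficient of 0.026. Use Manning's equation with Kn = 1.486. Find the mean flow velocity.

V = 1 ft/s

For a triangular section with side slope z = 1.7: A = zy² = 1.7×1.98² = 6.665 ft²; P = 2y√(1+z²) = 2×1.98×1.972 = 7.81 ft.
Hydraulic radius R = A/P = 6.665/7.81 = 0.8533 ft.
From Manning's equation, V = (1.486/n) R^(2/3) S^(1/2) = (1.486/0.026) × 0.8533^(2/3) × 0.00038^(1/2) = 1 ft/s.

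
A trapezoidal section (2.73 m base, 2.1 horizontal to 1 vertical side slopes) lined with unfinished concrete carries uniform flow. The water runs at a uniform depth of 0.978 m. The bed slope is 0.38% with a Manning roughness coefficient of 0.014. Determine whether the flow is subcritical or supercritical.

supercritical

With bottom width b = 2.73 m and side slope z = 2.1: A = (b + zy)y = (2.73 + 2.1×0.978)×0.978 = 4.679 m²; P = b + 2y√(1+z²) = 2.73 + 2×0.978×2.326 = 7.28 m.
Hydraulic radius R = A/P = 4.679/7.28 = 0.6427 m.
V = (1/n) R^(2/3) √S = (1/0.014) × 0.6427^(2/3) × √0.0038 = 3.279 m/s. Hydraulic depth D_h = A/T = 4.679/6.838 = 0.6842 m.
Froude number Fr = V/√(g·D_h) = 3.279/√(9.81×0.6842) = 1.27, which is greater than 1, so the flow is supercritical.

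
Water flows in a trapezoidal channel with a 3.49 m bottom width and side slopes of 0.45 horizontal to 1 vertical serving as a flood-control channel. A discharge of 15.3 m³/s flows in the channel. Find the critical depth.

y_c = 1.19 m

At critical depth, Q² T / (g A³) = 1, i.e. A³/T = Q²/g = 15.3²/9.81 = 23.86.
Try y = 1.49 m: A³/T = 49.31 — high.
Try y = 0.978 m: A³/T = 12.99 — low.
Try y = 1.19 m: A³/T = 24.1 — ≈ 23.86.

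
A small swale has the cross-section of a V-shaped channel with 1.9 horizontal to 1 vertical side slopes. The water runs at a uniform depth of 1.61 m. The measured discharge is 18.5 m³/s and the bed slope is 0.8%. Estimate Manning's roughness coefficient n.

For a triangular section with side slope z = 1.9: A = zy² = 1.9×1.61² = 4.925 m²; P = 2y√(1+z²) = 2×1.61×2.147 = 6.914 m.
Hydraulic radius R = A/P = 4.925/6.914 = 0.7124 m.
Rearranging Manning's equation: n = (1/Q) A R^(2/3) S^(1/2) = (1/18.5) × 4.925 × 0.7124^(2/3) × √0.008 = 0.019.

n = 0.019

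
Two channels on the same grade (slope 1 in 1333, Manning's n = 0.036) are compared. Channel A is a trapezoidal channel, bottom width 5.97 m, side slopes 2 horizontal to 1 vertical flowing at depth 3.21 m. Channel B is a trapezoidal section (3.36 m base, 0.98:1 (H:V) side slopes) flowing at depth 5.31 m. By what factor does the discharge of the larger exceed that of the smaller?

1.34

Channel A: With bottom width b = 5.97 m and side slope z = 2: A = (b + zy)y = (5.97 + 2×3.21)×3.21 = 39.77 m²; P = b + 2y√(1+z²) = 5.97 + 2×3.21×2.236 = 20.33 m. Hydraulic radius R = A/P = 39.77/20.33 = 1.957 m. Q_A = (1/0.036)·39.77·1.957^(2/3)·√0.0007502 = 47.34 m³/s.
Channel B: With bottom width b = 3.36 m and side slope z = 0.98: A = (b + zy)y = (3.36 + 0.98×5.31)×5.31 = 45.47 m²; P = b + 2y√(1+z²) = 3.36 + 2×5.31×1.4 = 18.23 m. Hydraulic radius R = A/P = 45.47/18.23 = 2.495 m. Q_B = (1/0.036)·45.47·2.495^(2/3)·√0.0007502 = 63.64 m³/s.
The larger discharge is 63.64 m³/s and the smaller is 47.34 m³/s; the ratio is 1.34.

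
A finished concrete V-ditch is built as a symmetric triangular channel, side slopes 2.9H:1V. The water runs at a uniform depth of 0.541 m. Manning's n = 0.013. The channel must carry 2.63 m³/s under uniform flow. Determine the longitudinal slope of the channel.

For a triangular section with side slope z = 2.9: A = zy² = 2.9×0.541² = 0.8488 m²; P = 2y√(1+z²) = 2×0.541×3.068 = 3.319 m.
Hydraulic radius R = A/P = 0.8488/3.319 = 0.2557 m.
From Manning's equation, S = [nQ / (1 A R^(2/3))]² = [0.013 × 2.63 / (1 × 0.8488 × 0.2557^(2/3))]² = 0.01.

S = 0.01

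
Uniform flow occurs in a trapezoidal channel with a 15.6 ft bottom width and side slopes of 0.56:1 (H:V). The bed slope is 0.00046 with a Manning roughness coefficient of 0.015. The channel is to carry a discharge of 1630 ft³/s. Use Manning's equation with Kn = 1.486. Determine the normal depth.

y_n = 10.9 ft

Manning's equation rearranged: A R^(2/3) = nQ / (1.486·√S) = 0.015 × 1630 / (1.486 × √0.00046) = 767.2.
Try y = 7.94 ft: A R^(2/3) = 447.2 — short.
Try y = 10.9 ft: A R^(2/3) = 766.2 — close enough.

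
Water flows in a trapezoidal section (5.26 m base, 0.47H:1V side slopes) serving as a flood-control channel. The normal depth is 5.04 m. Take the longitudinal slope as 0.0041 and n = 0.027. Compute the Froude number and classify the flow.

With bottom width b = 5.26 m and side slope z = 0.47: A = (b + zy)y = (5.26 + 0.47×5.04)×5.04 = 38.45 m²; P = b + 2y√(1+z²) = 5.26 + 2×5.04×1.105 = 16.4 m.
Hydraulic radius R = A/P = 38.45/16.4 = 2.345 m.
V = (1/n) R^(2/3) √S = (1/0.027) × 2.345^(2/3) × √0.0041 = 4.186 m/s. Hydraulic depth D_h = A/T = 38.45/9.998 = 3.846 m.
Froude number Fr = V/√(g·D_h) = 4.186/√(9.81×3.846) = 0.681, which is less than 1, so the flow is subcritical.

subcritical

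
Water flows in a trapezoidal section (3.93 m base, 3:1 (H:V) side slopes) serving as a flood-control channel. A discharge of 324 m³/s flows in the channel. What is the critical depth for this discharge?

At critical depth, Q² T / (g A³) = 1, i.e. A³/T = Q²/g = 324²/9.81 = 10700.
Try y = 4.56 m: A³/T = 16550 — over.
Try y = 4.13 m: A³/T = 10670 — matches.

y_c = 4.13 m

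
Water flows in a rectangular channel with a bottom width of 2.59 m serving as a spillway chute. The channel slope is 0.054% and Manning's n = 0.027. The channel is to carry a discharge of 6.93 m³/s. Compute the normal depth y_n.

y_n = 3.27 m

Manning's equation rearranged: A R^(2/3) = nQ / (1·√S) = 0.027 × 6.93 / (√0.00054) = 8.052.
Trying y = 3.95 m: A R^(2/3) = 10.06 — too large.
Trying y = 2.84 m: A R^(2/3) = 6.803 — too small.
Trying y = 3.27 m: A R^(2/3) = 8.056 — close enough.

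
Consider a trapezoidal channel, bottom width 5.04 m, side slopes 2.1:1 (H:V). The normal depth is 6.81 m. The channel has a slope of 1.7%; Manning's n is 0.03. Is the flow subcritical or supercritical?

With bottom width b = 5.04 m and side slope z = 2.1: A = (b + zy)y = (5.04 + 2.1×6.81)×6.81 = 131.7 m²; P = b + 2y√(1+z²) = 5.04 + 2×6.81×2.326 = 36.72 m.
Hydraulic radius R = A/P = 131.7/36.72 = 3.587 m.
V = (1/n) R^(2/3) √S = (1/0.03) × 3.587^(2/3) × √0.017 = 10.18 m/s. Hydraulic depth D_h = A/T = 131.7/33.64 = 3.915 m.
Froude number Fr = V/√(g·D_h) = 10.18/√(9.81×3.915) = 1.64, which is greater than 1, so the flow is supercritical.

supercritical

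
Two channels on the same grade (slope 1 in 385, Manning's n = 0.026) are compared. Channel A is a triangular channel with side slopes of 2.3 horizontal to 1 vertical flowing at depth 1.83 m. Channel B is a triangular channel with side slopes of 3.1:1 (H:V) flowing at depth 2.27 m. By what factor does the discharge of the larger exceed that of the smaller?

2.45

Channel A: For a triangular section with side slope z = 2.3: A = zy² = 2.3×1.83² = 7.702 m²; P = 2y√(1+z²) = 2×1.83×2.508 = 9.179 m. Hydraulic radius R = A/P = 7.702/9.179 = 0.8391 m. Q_A = (1/0.026)·7.702·0.8391^(2/3)·√0.002597 = 13.43 m³/s.
Channel B: For a triangular section with side slope z = 3.1: A = zy² = 3.1×2.27² = 15.97 m²; P = 2y√(1+z²) = 2×2.27×3.257 = 14.79 m. Hydraulic radius R = A/P = 15.97/14.79 = 1.08 m. Q_B = (1/0.026)·15.97·1.08^(2/3)·√0.002597 = 32.96 m³/s.
The larger discharge is 32.96 m³/s and the smaller is 13.43 m³/s; the ratio is 2.45.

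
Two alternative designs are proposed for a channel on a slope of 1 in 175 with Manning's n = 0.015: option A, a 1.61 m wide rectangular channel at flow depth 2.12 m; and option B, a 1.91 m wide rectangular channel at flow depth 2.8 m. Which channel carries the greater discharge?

Channel A: Flow area A = b·y = 1.61 × 2.12 = 3.413 m². Wetted perimeter P = b + 2y = 1.61 + 2×2.12 = 5.85 m. Hydraulic radius R = A/P = 3.413/5.85 = 0.5835 m. Q_A = (1/0.015)·3.413·0.5835^(2/3)·√0.005714 = 12.01 m³/s.
Channel B: Flow area A = b·y = 1.91 × 2.8 = 5.348 m². Wetted perimeter P = b + 2y = 1.91 + 2×2.8 = 7.51 m. Hydraulic radius R = A/P = 5.348/7.51 = 0.7121 m. Q_B = (1/0.015)·5.348·0.7121^(2/3)·√0.005714 = 21.49 m³/s.
Q_A = 12.01 m³/s vs Q_B = 21.49 m³/s, so channel B carries more.

channel B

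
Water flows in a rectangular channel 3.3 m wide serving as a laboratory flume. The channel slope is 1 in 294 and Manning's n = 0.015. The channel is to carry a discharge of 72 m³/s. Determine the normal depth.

Manning's equation rearranged: A R^(2/3) = nQ / (1·√S) = 0.015 × 72 / (√0.003401) = 18.52.
Try y = 5.47 m: A R^(2/3) = 21.14 — too large.
Try y = 4.88 m: A R^(2/3) = 18.52 — ≈ 18.52.

y_n = 4.88 m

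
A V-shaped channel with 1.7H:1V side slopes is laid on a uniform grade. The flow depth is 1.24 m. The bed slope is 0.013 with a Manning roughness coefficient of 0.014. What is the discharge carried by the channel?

Q = 14 m³/s

For a triangular section with side slope z = 1.7: A = zy² = 1.7×1.24² = 2.614 m²; P = 2y√(1+z²) = 2×1.24×1.972 = 4.891 m.
Hydraulic radius R = A/P = 2.614/4.891 = 0.5344 m.
Manning's equation: Q = (1/n) A R^(2/3) S^(1/2) = (1/0.014) × 2.614 × 0.5344^(2/3) × 0.013^(1/2) = 14 m³/s.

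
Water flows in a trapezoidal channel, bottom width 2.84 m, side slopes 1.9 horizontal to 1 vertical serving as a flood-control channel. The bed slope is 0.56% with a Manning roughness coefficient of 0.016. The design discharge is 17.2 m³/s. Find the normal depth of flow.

y_n = 1.01 m

Manning's equation rearranged: A R^(2/3) = nQ / (1·√S) = 0.016 × 17.2 / (√0.0056) = 3.678.
At y = 0.754 m: A R^(2/3) = 2.11 — short.
At y = 1.29 m: A R^(2/3) = 5.953 — over.
At y = 1.01 m: A R^(2/3) = 3.679 — ≈ 3.678.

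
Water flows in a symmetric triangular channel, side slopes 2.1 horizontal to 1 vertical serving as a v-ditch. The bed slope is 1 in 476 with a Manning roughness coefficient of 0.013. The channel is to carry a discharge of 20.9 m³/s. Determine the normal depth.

y_n = 1.8 m

Manning's equation rearranged: A R^(2/3) = nQ / (1·√S) = 0.013 × 20.9 / (√0.002101) = 5.928.
At y = 2.01 m: A R^(2/3) = 7.952 — too large.
At y = 1.49 m: A R^(2/3) = 3.579 — too small.
At y = 1.8 m: A R^(2/3) = 5.925 — ≈ 5.928.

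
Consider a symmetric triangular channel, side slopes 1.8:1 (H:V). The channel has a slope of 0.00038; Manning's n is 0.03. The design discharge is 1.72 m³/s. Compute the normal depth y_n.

Manning's equation rearranged: A R^(2/3) = nQ / (1·√S) = 0.03 × 1.72 / (√0.00038) = 2.647.
Trying y = 1.04 m: A R^(2/3) = 1.151 — low.
Trying y = 1.76 m: A R^(2/3) = 4.681 — high.
Trying y = 1.42 m: A R^(2/3) = 2.641 — matches.

y_n = 1.42 m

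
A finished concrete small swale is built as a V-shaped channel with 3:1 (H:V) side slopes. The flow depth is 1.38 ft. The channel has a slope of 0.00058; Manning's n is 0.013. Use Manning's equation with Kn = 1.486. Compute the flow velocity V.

For a triangular section with side slope z = 3: A = zy² = 3×1.38² = 5.713 ft²; P = 2y√(1+z²) = 2×1.38×3.162 = 8.728 ft.
Hydraulic radius R = A/P = 5.713/8.728 = 0.6546 ft.
From Manning's equation, V = (1.486/n) R^(2/3) S^(1/2) = (1.486/0.013) × 0.6546^(2/3) × 0.00058^(1/2) = 2.08 ft/s.

V = 2.08 ft/s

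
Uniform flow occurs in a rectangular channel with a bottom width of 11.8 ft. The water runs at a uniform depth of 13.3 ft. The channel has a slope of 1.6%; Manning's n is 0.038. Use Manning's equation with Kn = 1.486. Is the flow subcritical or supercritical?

Flow area A = b·y = 11.8 × 13.3 = 156.9 ft². Wetted perimeter P = b + 2y = 11.8 + 2×13.3 = 38.4 ft.
Hydraulic radius R = A/P = 156.9/38.4 = 4.087 ft.
V = (1.486/n) R^(2/3) √S = (1.486/0.038) × 4.087^(2/3) × √0.016 = 12.64 ft/s. Hydraulic depth D_h = A/T = 156.9/11.8 = 13.3 ft.
Froude number Fr = V/√(g·D_h) = 12.64/√(32.2×13.3) = 0.611, which is less than 1, so the flow is subcritical.

subcritical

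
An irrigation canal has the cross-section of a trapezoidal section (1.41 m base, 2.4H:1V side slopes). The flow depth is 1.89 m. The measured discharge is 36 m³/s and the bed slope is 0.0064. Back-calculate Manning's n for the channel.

n = 0.025

With bottom width b = 1.41 m and side slope z = 2.4: A = (b + zy)y = (1.41 + 2.4×1.89)×1.89 = 11.24 m²; P = b + 2y√(1+z²) = 1.41 + 2×1.89×2.6 = 11.24 m.
Hydraulic radius R = A/P = 11.24/11.24 = 1 m.
Rearranging Manning's equation: n = (1/Q) A R^(2/3) S^(1/2) = (1/36) × 11.24 × 1^(2/3) × √0.0064 = 0.025.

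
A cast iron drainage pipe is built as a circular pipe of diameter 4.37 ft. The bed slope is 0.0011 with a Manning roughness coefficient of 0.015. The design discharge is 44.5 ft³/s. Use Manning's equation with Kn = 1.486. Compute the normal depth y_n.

y_n = 3.1 ft

Manning's equation rearranged: A R^(2/3) = nQ / (1.486·√S) = 0.015 × 44.5 / (1.486 × √0.0011) = 13.54.
Try y = 2.44 ft: A R^(2/3) = 9.548 — short.
Try y = 3.46 ft: A R^(2/3) = 15.39 — over.
Try y = 3.1 ft: A R^(2/3) = 13.55 — matches.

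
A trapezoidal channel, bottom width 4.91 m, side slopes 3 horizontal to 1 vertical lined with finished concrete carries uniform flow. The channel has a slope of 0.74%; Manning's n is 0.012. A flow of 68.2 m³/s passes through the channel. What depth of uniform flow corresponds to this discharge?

y_n = 1.24 m

Manning's equation rearranged: A R^(2/3) = nQ / (1·√S) = 0.012 × 68.2 / (√0.0074) = 9.514.
Try y = 0.989 m: A R^(2/3) = 6.129 — low.
Try y = 1.55 m: A R^(2/3) = 14.89 — high.
Try y = 1.24 m: A R^(2/3) = 9.52 — matches.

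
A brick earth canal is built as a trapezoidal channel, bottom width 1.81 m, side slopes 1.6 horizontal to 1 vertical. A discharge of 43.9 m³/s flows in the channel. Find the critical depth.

At critical depth, Q² T / (g A³) = 1, i.e. A³/T = Q²/g = 43.9²/9.81 = 196.5.
At y = 2.42 m: A³/T = 272.1 — high.
At y = 2.24 m: A³/T = 196.5 — close enough.

y_c = 2.24 m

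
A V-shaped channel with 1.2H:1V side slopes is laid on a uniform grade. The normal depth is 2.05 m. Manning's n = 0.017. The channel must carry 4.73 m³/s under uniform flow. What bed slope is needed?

S = 0.00035

For a triangular section with side slope z = 1.2: A = zy² = 1.2×2.05² = 5.043 m²; P = 2y√(1+z²) = 2×2.05×1.562 = 6.404 m.
Hydraulic radius R = A/P = 5.043/6.404 = 0.7874 m.
From Manning's equation, S = [nQ / (1 A R^(2/3))]² = [0.017 × 4.73 / (1 × 5.043 × 0.7874^(2/3))]² = 0.00035.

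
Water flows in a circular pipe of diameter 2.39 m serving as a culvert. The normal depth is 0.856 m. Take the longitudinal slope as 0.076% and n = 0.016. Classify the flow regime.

For a circular section of diameter D = 2.39 m at depth y = 0.856 m, the central angle is θ = 2 arccos(1 − 2y/D) = 2.566 rad. Then A = (D²/8)(θ − sin θ) = 1.444 m² and P = Dθ/2 = 3.067 m.
Hydraulic radius R = A/P = 1.444/3.067 = 0.4708 m.
V = (1/n) R^(2/3) √S = (1/0.016) × 0.4708^(2/3) × √0.00076 = 1.043 m/s. Hydraulic depth D_h = A/T = 1.444/2.292 = 0.63 m.
Froude number Fr = V/√(g·D_h) = 1.043/√(9.81×0.63) = 0.419, which is less than 1, so the flow is subcritical.

subcritical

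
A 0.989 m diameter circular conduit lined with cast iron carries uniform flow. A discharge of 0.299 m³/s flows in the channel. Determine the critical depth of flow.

At critical depth, Q² T / (g A³) = 1, i.e. A³/T = Q²/g = 0.299²/9.81 = 0.009113.
Trying y = 0.213 m: A³/T = 0.00221 — low.
Trying y = 0.348 m: A³/T = 0.01489 — high.
Trying y = 0.307 m: A³/T = 0.00917 — ≈ 0.009113.

y_c = 0.307 m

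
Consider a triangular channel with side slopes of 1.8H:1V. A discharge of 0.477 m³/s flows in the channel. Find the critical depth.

At critical depth, Q² T / (g A³) = 1, i.e. A³/T = Q²/g = 0.477²/9.81 = 0.02319.
Try y = 0.464 m: A³/T = 0.03484 — too large.
Try y = 0.345 m: A³/T = 0.007918 — too small.
Try y = 0.428 m: A³/T = 0.02327 — matches.

y_c = 0.428 m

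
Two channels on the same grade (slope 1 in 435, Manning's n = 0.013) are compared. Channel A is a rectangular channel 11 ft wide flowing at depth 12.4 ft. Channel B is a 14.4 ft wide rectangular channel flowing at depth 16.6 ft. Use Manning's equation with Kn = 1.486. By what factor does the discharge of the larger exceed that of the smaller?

2.11

Channel A: Flow area A = b·y = 11 × 12.4 = 136.4 ft². Wetted perimeter P = b + 2y = 11 + 2×12.4 = 35.8 ft. Hydraulic radius R = A/P = 136.4/35.8 = 3.81 ft. Q_A = (1.486/0.013)·136.4·3.81^(2/3)·√0.002299 = 1824 ft³/s.
Channel B: Flow area A = b·y = 14.4 × 16.6 = 239 ft². Wetted perimeter P = b + 2y = 14.4 + 2×16.6 = 47.6 ft. Hydraulic radius R = A/P = 239/47.6 = 5.022 ft. Q_B = (1.486/0.013)·239·5.022^(2/3)·√0.002299 = 3842 ft³/s.
The larger discharge is 3842 ft³/s and the smaller is 1824 ft³/s; the ratio is 2.11.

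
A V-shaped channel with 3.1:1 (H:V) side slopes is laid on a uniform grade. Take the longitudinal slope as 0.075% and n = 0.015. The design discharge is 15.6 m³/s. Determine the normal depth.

y_n = 1.76 m

Manning's equation rearranged: A R^(2/3) = nQ / (1·√S) = 0.015 × 15.6 / (√0.00075) = 8.544.
At y = 1.25 m: A R^(2/3) = 3.426 — low.
At y = 2.25 m: A R^(2/3) = 16.42 — high.
At y = 1.76 m: A R^(2/3) = 8.532 — ≈ 8.544.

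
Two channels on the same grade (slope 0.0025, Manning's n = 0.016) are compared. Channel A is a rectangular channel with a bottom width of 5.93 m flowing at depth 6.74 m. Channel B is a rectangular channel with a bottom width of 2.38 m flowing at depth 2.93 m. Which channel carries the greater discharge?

Channel A: Flow area A = b·y = 5.93 × 6.74 = 39.97 m². Wetted perimeter P = b + 2y = 5.93 + 2×6.74 = 19.41 m. Hydraulic radius R = A/P = 39.97/19.41 = 2.059 m. Q_A = (1/0.016)·39.97·2.059^(2/3)·√0.0025 = 202.2 m³/s.
Channel B: Flow area A = b·y = 2.38 × 2.93 = 6.973 m². Wetted perimeter P = b + 2y = 2.38 + 2×2.93 = 8.24 m. Hydraulic radius R = A/P = 6.973/8.24 = 0.8463 m. Q_B = (1/0.016)·6.973·0.8463^(2/3)·√0.0025 = 19.5 m³/s.
Q_A = 202.2 m³/s vs Q_B = 19.5 m³/s, so channel A carries more.

channel A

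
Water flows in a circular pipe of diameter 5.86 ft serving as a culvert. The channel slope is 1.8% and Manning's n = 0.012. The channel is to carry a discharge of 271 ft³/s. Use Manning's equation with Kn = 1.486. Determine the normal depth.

Manning's equation rearranged: A R^(2/3) = nQ / (1.486·√S) = 0.012 × 271 / (1.486 × √0.018) = 16.31.
At y = 3.42 ft: A R^(2/3) = 22.39 — too large.
At y = 2.53 ft: A R^(2/3) = 13.46 — too small.
At y = 2.82 ft: A R^(2/3) = 16.29 — ≈ 16.31.

y_n = 2.82 ft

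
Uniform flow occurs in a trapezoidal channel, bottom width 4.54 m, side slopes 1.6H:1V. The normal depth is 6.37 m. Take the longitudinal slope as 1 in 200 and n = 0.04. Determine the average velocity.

With bottom width b = 4.54 m and side slope z = 1.6: A = (b + zy)y = (4.54 + 1.6×6.37)×6.37 = 93.84 m²; P = b + 2y√(1+z²) = 4.54 + 2×6.37×1.887 = 28.58 m.
Hydraulic radius R = A/P = 93.84/28.58 = 3.284 m.
From Manning's equation, V = (1/n) R^(2/3) S^(1/2) = (1/0.04) × 3.284^(2/3) × 0.005^(1/2) = 3.91 m/s.

V = 3.91 m/s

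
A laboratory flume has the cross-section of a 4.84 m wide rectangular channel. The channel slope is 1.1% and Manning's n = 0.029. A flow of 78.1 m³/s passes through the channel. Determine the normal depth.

Manning's equation rearranged: A R^(2/3) = nQ / (1·√S) = 0.029 × 78.1 / (√0.011) = 21.59.
Try y = 4.36 m: A R^(2/3) = 28.34 — high.
Try y = 3.51 m: A R^(2/3) = 21.59 — close enough.

y_n = 3.51 m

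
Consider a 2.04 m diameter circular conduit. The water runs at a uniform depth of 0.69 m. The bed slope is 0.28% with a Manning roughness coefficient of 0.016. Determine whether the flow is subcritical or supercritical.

For a circular section of diameter D = 2.04 m at depth y = 0.69 m, the central angle is θ = 2 arccos(1 − 2y/D) = 2.483 rad. Then A = (D²/8)(θ − sin θ) = 0.973 m² and P = Dθ/2 = 2.532 m.
Hydraulic radius R = A/P = 0.973/2.532 = 0.3842 m.
V = (1/n) R^(2/3) √S = (1/0.016) × 0.3842^(2/3) × √0.0028 = 1.748 m/s. Hydraulic depth D_h = A/T = 0.973/1.93 = 0.5041 m.
Froude number Fr = V/√(g·D_h) = 1.748/√(9.81×0.5041) = 0.786, which is less than 1, so the flow is subcritical.

subcritical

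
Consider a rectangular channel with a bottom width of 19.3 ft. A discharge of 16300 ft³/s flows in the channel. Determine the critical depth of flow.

For a rectangular channel, critical depth y_c = (q²/g)^(1/3) where q = Q/b = 16300/19.3 = 844.6 ft²/s.
So y_c = (844.6²/32.2)^(1/3) = 28.1 ft.

y_c = 28.1 ft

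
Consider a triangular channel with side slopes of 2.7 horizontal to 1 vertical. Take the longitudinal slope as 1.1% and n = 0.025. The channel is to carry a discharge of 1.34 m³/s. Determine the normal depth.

Manning's equation rearranged: A R^(2/3) = nQ / (1·√S) = 0.025 × 1.34 / (√0.011) = 0.3194.
Try y = 0.388 m: A R^(2/3) = 0.1305 — short.
Try y = 0.608 m: A R^(2/3) = 0.4323 — over.
Try y = 0.543 m: A R^(2/3) = 0.3198 — ≈ 0.3194.

y_n = 0.543 m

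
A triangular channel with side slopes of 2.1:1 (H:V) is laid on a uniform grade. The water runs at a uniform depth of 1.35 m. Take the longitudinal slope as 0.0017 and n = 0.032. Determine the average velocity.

V = 0.926 m/s

For a triangular section with side slope z = 2.1: A = zy² = 2.1×1.35² = 3.827 m²; P = 2y√(1+z²) = 2×1.35×2.326 = 6.28 m.
Hydraulic radius R = A/P = 3.827/6.28 = 0.6094 m.
From Manning's equation, V = (1/n) R^(2/3) S^(1/2) = (1/0.032) × 0.6094^(2/3) × 0.0017^(1/2) = 0.926 m/s.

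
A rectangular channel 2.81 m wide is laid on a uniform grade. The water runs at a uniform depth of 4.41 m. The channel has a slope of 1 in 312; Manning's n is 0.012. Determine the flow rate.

Flow area A = b·y = 2.81 × 4.41 = 12.39 m². Wetted perimeter P = b + 2y = 2.81 + 2×4.41 = 11.63 m.
Hydraulic radius R = A/P = 12.39/11.63 = 1.066 m.
Manning's equation: Q = (1/n) A R^(2/3) S^(1/2) = (1/0.012) × 12.39 × 1.066^(2/3) × 0.003205^(1/2) = 61 m³/s.

Q = 61 m³/s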